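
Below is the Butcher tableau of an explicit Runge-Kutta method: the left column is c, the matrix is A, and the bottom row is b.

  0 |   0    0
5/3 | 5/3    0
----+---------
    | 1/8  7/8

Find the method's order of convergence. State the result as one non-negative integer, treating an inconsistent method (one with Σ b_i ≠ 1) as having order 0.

b = (1/8, 7/8)
c = (0, 5/3)
Σ b_i: 1/8·1 + 7/8·1 = 1 ✓
b·c: 7/8·5/3 = 35/24 ≠ 1/2 ⇒ order 1.

1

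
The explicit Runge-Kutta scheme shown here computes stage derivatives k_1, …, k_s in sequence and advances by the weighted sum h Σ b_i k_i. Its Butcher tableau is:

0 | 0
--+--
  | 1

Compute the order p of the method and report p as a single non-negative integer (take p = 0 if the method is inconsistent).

1

b = (1)
c = (0)
Σ b_i: 1·1 = 1 ✓; 1 stage ⇒ order 1.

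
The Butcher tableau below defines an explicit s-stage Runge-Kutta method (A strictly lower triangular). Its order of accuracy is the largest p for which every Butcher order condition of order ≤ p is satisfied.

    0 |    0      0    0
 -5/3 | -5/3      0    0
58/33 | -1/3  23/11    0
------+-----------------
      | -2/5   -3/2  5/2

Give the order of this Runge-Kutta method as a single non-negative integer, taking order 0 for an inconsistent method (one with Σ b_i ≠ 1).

b = (-2/5, -3/2, 5/2)
c = (0, -5/3, 58/33)
Ac = (0, 0, -115/33)
Σ b_i: (-2/5)·1 + (-3/2)·1 + 5/2·1 = 3/5 ≠ 1 ⇒ order 0.

0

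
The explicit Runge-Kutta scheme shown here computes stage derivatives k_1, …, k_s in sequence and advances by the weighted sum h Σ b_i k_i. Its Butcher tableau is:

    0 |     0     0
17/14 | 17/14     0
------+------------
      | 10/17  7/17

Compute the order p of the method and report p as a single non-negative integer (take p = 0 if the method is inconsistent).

b = (10/17, 7/17)
c = (0, 17/14)
Σ b_i: 10/17·1 + 7/17·1 = 1 ✓
b·c: 7/17·17/14 = 1/2 ✓; 2 stages ⇒ order 2.

2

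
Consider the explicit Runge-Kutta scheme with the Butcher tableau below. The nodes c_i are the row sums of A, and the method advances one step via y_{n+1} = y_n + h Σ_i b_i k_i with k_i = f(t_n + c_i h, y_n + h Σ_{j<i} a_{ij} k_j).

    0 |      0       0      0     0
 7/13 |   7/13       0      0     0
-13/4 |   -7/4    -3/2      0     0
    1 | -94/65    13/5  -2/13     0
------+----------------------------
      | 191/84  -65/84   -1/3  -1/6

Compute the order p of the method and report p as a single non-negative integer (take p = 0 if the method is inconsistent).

b = (191/84, -65/84, -1/3, -1/6)
c = (0, 7/13, -13/4, 1)
Ac = (0, 0, -21/26, 19/10)
Σ b_i: 191/84·1 + (-65/84)·1 + (-1/3)·1 + (-1/6)·1 = 1 ✓
b·c: (-65/84)·7/13 + (-1/3)·(-13/4) + (-1/6)·1 = 1/2 ✓
b·c²: (-65/84)·49/169 + (-1/3)·169/16 + (-1/6)·1 = -2441/624 ≠ 1/3 ⇒ order 2.
b·Ac: (-1/3)·(-21/26) + (-1/6)·19/10 = -37/780 ≠ 1/6

2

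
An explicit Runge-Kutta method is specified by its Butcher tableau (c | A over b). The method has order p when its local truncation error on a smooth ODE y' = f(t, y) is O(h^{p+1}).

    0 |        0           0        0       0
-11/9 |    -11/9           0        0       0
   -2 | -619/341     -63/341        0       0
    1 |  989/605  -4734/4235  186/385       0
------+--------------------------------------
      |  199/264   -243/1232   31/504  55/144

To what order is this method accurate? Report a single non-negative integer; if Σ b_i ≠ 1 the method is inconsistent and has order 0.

4

b = (199/264, -243/1232, 31/504, 55/144)
c = (0, -11/9, -2, 1)
Ac = (0, 0, 7/31, 2/5)
Σ b_i: 199/264·1 + (-243/1232)·1 + 31/504·1 + 55/144·1 = 1 ✓
b·c: (-243/1232)·(-11/9) + 31/504·(-2) + 55/144·1 = 1/2 ✓
b·c²: (-243/1232)·121/81 + 31/504·4 + 55/144·1 = 1/3 ✓
b·Ac: 31/504·7/31 + 55/144·2/5 = 1/6 ✓
b·c³: (-243/1232)·(-1331/729) + 31/504·(-8) + 55/144·1 = 1/4 ✓
b·(c∘Ac): 31/504·(-14/31) + 55/144·2/5 = 1/8 ✓
b·Ac²: 31/504·(-77/279) + 55/144·26/99 = 1/12 ✓
b·A²c: 55/144·6/55 = 1/24 ✓; 4 stages ⇒ order 4.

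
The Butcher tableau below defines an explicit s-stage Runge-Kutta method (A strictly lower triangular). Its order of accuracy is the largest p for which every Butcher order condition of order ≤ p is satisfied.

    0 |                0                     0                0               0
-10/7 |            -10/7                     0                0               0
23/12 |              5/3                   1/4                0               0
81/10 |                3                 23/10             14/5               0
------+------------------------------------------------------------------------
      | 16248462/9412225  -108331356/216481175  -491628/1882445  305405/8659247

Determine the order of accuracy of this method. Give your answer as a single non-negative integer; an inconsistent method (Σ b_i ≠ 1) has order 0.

b = (16248462/9412225, -108331356/216481175, -491628/1882445, 305405/8659247)
c = (0, -10/7, 23/12, 81/10)
Ac = (0, 0, -5/14, 437/210)
Σ b_i: 16248462/9412225·1 + (-108331356/216481175)·1 + (-491628/1882445)·1 + 305405/8659247·1 = 1 ✓
b·c: (-108331356/216481175)·(-10/7) + (-491628/1882445)·23/12 + 305405/8659247·81/10 = 1/2 ✓
b·c²: (-108331356/216481175)·100/49 + (-491628/1882445)·529/144 + 305405/8659247·6561/100 = 1/3 ✓
b·Ac: (-491628/1882445)·(-5/14) + 305405/8659247·437/210 = 1/6 ✓
b·c³: (-108331356/216481175)·(-1000/343) + (-491628/1882445)·12167/1728 + 305405/8659247·531441/1000 = 174224901797/9487522800 ≠ 1/4 ⇒ order 3.
b·(c∘Ac): (-491628/1882445)·(-115/168) + 305405/8659247·11799/700 = 5822489/7529780 ≠ 1/8
b·Ac²: (-491628/1882445)·25/49 + 305405/8659247·264247/17640 = 74967647/189750456 ≠ 1/12
b·A²c: 305405/8659247·(-1) = -305405/8659247 ≠ 1/24

3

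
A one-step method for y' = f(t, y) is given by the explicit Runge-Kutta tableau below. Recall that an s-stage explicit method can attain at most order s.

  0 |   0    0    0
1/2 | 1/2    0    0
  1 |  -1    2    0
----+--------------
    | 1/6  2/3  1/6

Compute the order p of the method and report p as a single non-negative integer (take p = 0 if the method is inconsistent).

3

b = (1/6, 2/3, 1/6)
c = (0, 1/2, 1)
Ac = (0, 0, 1)
Σ b_i: 1/6·1 + 2/3·1 + 1/6·1 = 1 ✓
b·c: 2/3·1/2 + 1/6·1 = 1/2 ✓
b·c²: 2/3·1/4 + 1/6·1 = 1/3 ✓
b·Ac: 1/6·1 = 1/6 ✓; 3 stages ⇒ order 3.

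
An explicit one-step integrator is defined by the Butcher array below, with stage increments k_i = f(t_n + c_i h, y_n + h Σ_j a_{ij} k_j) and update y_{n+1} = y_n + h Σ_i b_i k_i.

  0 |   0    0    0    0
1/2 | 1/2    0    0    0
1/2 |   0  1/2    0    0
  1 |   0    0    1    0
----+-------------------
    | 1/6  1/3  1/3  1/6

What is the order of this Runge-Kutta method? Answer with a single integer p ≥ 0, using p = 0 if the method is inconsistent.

b = (1/6, 1/3, 1/3, 1/6)
c = (0, 1/2, 1/2, 1)
Ac = (0, 0, 1/4, 1/2)
Σ b_i: 1/6·1 + 1/3·1 + 1/3·1 + 1/6·1 = 1 ✓
b·c: 1/3·1/2 + 1/3·1/2 + 1/6·1 = 1/2 ✓
b·c²: 1/3·1/4 + 1/3·1/4 + 1/6·1 = 1/3 ✓
b·Ac: 1/3·1/4 + 1/6·1/2 = 1/6 ✓
b·c³: 1/3·1/8 + 1/3·1/8 + 1/6·1 = 1/4 ✓
b·(c∘Ac): 1/3·1/8 + 1/6·1/2 = 1/8 ✓
b·Ac²: 1/3·1/8 + 1/6·1/4 = 1/12 ✓
b·A²c: 1/6·1/4 = 1/24 ✓; 4 stages ⇒ order 4.

4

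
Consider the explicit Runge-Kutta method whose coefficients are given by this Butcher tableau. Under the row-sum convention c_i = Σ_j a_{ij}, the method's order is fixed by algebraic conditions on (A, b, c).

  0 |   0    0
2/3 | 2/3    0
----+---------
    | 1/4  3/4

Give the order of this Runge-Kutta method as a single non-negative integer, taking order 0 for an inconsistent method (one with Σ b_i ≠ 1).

2

b = (1/4, 3/4)
c = (0, 2/3)
Σ b_i: 1/4·1 + 3/4·1 = 1 ✓
b·c: 3/4·2/3 = 1/2 ✓; 2 stages ⇒ order 2.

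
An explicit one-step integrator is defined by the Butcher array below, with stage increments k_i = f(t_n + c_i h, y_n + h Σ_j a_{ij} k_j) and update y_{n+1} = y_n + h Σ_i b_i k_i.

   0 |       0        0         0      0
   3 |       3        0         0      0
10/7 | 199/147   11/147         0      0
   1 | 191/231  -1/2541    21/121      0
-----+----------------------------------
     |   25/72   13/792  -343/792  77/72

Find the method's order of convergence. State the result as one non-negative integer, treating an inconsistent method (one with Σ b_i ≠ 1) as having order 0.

b = (25/72, 13/792, -343/792, 77/72)
c = (0, 3, 10/7, 1)
Ac = (0, 0, 11/49, 19/77)
Σ b_i: 25/72·1 + 13/792·1 + (-343/792)·1 + 77/72·1 = 1 ✓
b·c: 13/792·3 + (-343/792)·10/7 + 77/72·1 = 1/2 ✓
b·c²: 13/792·9 + (-343/792)·100/49 + 77/72·1 = 1/3 ✓
b·Ac: (-343/792)·11/49 + 77/72·19/77 = 1/6 ✓
b·c³: 13/792·27 + (-343/792)·1000/343 + 77/72·1 = 1/4 ✓
b·(c∘Ac): (-343/792)·110/343 + 77/72·19/77 = 1/8 ✓
b·Ac²: (-343/792)·33/49 + 77/72·27/77 = 1/12 ✓
b·A²c: 77/72·3/77 = 1/24 ✓; 4 stages ⇒ order 4.

4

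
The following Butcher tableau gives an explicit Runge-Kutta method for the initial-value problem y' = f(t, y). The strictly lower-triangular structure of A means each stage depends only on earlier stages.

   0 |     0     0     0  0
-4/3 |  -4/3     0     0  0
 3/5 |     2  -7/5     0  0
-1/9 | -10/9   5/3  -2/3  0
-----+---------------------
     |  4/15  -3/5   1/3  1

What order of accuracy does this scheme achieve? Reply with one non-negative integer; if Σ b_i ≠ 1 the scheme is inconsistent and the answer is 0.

1

b = (4/15, -3/5, 1/3, 1)
c = (0, -4/3, 3/5, -1/9)
Ac = (0, 0, 28/15, -118/45)
Σ b_i: 4/15·1 + (-3/5)·1 + 1/3·1 + 1·1 = 1 ✓
b·c: (-3/5)·(-4/3) + 1/3·3/5 + 1·(-1/9) = 8/9 ≠ 1/2 ⇒ order 1.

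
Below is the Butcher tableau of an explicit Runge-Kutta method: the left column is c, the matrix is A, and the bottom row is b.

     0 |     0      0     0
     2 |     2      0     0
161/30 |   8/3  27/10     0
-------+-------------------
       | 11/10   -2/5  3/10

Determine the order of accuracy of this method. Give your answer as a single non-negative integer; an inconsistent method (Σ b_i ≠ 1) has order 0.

b = (11/10, -2/5, 3/10)
c = (0, 2, 161/30)
Ac = (0, 0, 27/5)
Σ b_i: 11/10·1 + (-2/5)·1 + 3/10·1 = 1 ✓
b·c: (-2/5)·2 + 3/10·161/30 = 81/100 ≠ 1/2 ⇒ order 1.

1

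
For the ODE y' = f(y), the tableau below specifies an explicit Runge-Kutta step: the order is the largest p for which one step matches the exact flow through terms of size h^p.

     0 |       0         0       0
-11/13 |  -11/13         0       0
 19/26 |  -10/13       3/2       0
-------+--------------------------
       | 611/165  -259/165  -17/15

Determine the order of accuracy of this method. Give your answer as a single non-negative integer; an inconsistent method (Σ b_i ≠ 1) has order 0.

b = (611/165, -259/165, -17/15)
c = (0, -11/13, 19/26)
Ac = (0, 0, -33/26)
Σ b_i: 611/165·1 + (-259/165)·1 + (-17/15)·1 = 1 ✓
b·c: (-259/165)·(-11/13) + (-17/15)·19/26 = 1/2 ✓
b·c²: (-259/165)·121/169 + (-17/15)·361/676 = -17533/10140 ≠ 1/3 ⇒ order 2.
b·Ac: (-17/15)·(-33/26) = 187/130 ≠ 1/6

2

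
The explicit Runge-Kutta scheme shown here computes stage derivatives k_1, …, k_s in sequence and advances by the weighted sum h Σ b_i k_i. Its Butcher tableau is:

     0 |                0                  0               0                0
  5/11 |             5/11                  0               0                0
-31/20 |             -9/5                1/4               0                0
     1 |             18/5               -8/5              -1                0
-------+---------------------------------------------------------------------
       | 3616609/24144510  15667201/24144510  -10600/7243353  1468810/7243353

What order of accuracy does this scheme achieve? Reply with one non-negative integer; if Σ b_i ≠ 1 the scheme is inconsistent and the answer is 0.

3

b = (3616609/24144510, 15667201/24144510, -10600/7243353, 1468810/7243353)
c = (0, 5/11, -31/20, 1)
Ac = (0, 0, 5/44, 181/220)
Σ b_i: 3616609/24144510·1 + 15667201/24144510·1 + (-10600/7243353)·1 + 1468810/7243353·1 = 1 ✓
b·c: 15667201/24144510·5/11 + (-10600/7243353)·(-31/20) + 1468810/7243353·1 = 1/2 ✓
b·c²: 15667201/24144510·25/121 + (-10600/7243353)·961/400 + 1468810/7243353·1 = 1/3 ✓
b·Ac: (-10600/7243353)·5/44 + 1468810/7243353·181/220 = 1/6 ✓
b·c³: 15667201/24144510·125/1331 + (-10600/7243353)·(-29791/8000) + 1468810/7243353·1 = 25995941/96578040 ≠ 1/4 ⇒ order 3.
b·(c∘Ac): (-10600/7243353)·(-31/176) + 1468810/7243353·181/220 = 1479252/8852987 ≠ 1/8
b·Ac²: (-10600/7243353)·25/484 + 1468810/7243353·(-132281/48400) = -588855017/1062358440 ≠ 1/12
b·A²c: 1468810/7243353·(-5/44) = -3672025/159353766 ≠ 1/24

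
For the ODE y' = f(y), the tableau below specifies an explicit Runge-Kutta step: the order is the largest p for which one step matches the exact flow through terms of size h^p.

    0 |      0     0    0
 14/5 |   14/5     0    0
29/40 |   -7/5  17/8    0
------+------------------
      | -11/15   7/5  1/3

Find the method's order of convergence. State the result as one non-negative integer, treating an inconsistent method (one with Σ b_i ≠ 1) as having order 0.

b = (-11/15, 7/5, 1/3)
c = (0, 14/5, 29/40)
Ac = (0, 0, 119/20)
Σ b_i: (-11/15)·1 + 7/5·1 + 1/3·1 = 1 ✓
b·c: 7/5·14/5 + 1/3·29/40 = 2497/600 ≠ 1/2 ⇒ order 1.

1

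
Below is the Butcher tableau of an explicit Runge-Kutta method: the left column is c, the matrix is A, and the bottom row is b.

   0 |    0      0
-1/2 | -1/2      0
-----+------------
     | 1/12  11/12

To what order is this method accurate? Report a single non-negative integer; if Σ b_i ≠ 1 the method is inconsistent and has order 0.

b = (1/12, 11/12)
c = (0, -1/2)
Σ b_i: 1/12·1 + 11/12·1 = 1 ✓
b·c: 11/12·(-1/2) = -11/24 ≠ 1/2 ⇒ order 1.

1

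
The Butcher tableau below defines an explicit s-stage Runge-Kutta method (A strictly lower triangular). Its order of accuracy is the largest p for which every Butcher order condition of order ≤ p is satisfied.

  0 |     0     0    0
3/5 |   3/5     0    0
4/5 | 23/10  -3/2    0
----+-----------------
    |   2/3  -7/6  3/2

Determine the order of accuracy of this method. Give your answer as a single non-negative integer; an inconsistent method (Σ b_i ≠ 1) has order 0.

b = (2/3, -7/6, 3/2)
c = (0, 3/5, 4/5)
Ac = (0, 0, -9/10)
Σ b_i: 2/3·1 + (-7/6)·1 + 3/2·1 = 1 ✓
b·c: (-7/6)·3/5 + 3/2·4/5 = 1/2 ✓
b·c²: (-7/6)·9/25 + 3/2·16/25 = 27/50 ≠ 1/3 ⇒ order 2.
b·Ac: 3/2·(-9/10) = -27/20 ≠ 1/6

2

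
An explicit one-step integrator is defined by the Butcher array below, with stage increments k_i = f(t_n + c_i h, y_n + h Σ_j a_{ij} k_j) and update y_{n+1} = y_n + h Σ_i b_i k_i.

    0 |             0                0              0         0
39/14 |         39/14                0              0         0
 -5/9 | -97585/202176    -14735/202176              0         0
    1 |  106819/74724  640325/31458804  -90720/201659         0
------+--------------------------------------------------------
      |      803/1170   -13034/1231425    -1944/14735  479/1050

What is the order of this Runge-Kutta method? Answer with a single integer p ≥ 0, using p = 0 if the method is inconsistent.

b = (803/1170, -13034/1231425, -1944/14735, 479/1050)
c = (0, 39/14, -5/9, 1)
Ac = (0, 0, -2105/10368, 1175/3832)
Σ b_i: 803/1170·1 + (-13034/1231425)·1 + (-1944/14735)·1 + 479/1050·1 = 1 ✓
b·c: (-13034/1231425)·39/14 + (-1944/14735)·(-5/9) + 479/1050·1 = 1/2 ✓
b·c²: (-13034/1231425)·1521/196 + (-1944/14735)·25/81 + 479/1050·1 = 1/3 ✓
b·Ac: (-1944/14735)·(-2105/10368) + 479/1050·1175/3832 = 1/6 ✓
b·c³: (-13034/1231425)·59319/2744 + (-1944/14735)·(-125/729) + 479/1050·1 = 1/4 ✓
b·(c∘Ac): (-1944/14735)·10525/93312 + 479/1050·1175/3832 = 1/8 ✓
b·Ac²: (-1944/14735)·(-27365/48384) + 479/1050·1025/53648 = 1/12 ✓
b·A²c: 479/1050·175/1916 = 1/24 ✓; 4 stages ⇒ order 4.

4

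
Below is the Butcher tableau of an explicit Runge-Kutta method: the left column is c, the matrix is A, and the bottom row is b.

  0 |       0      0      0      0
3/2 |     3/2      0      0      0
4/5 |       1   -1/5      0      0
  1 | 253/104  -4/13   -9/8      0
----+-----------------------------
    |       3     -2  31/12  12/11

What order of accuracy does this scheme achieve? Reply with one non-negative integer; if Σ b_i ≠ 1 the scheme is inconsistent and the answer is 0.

b = (3, -2, 31/12, 12/11)
c = (0, 3/2, 4/5, 1)
Ac = (0, 0, -3/10, -177/130)
Σ b_i: 3·1 + (-2)·1 + 31/12·1 + 12/11·1 = 617/132 ≠ 1 ⇒ order 0.

0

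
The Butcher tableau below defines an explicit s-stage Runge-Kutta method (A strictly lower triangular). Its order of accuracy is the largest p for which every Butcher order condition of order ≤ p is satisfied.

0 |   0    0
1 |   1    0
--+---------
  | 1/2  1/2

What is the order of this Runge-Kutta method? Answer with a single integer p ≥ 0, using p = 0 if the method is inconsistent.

2

b = (1/2, 1/2)
c = (0, 1)
Σ b_i: 1/2·1 + 1/2·1 = 1 ✓
b·c: 1/2·1 = 1/2 ✓; 2 stages ⇒ order 2.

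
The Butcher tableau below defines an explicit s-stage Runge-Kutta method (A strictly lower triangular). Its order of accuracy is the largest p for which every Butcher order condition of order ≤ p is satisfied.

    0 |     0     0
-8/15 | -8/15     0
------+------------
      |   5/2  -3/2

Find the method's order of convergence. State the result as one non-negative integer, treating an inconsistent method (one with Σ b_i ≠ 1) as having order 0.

b = (5/2, -3/2)
c = (0, -8/15)
Σ b_i: 5/2·1 + (-3/2)·1 = 1 ✓
b·c: (-3/2)·(-8/15) = 4/5 ≠ 1/2 ⇒ order 1.

1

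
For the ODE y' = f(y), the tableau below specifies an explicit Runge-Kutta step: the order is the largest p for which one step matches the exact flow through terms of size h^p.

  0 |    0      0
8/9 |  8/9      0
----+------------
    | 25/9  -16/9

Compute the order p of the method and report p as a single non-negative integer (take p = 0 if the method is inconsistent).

b = (25/9, -16/9)
c = (0, 8/9)
Σ b_i: 25/9·1 + (-16/9)·1 = 1 ✓
b·c: (-16/9)·8/9 = -128/81 ≠ 1/2 ⇒ order 1.

1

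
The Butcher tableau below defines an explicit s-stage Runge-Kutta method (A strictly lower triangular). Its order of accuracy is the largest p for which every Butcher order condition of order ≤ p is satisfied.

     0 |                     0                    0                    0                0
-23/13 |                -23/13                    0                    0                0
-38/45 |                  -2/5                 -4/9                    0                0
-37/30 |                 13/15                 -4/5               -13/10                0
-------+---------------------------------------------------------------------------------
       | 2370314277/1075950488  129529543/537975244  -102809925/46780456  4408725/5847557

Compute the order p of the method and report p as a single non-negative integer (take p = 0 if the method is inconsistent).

3

b = (2370314277/1075950488, 129529543/537975244, -102809925/46780456, 4408725/5847557)
c = (0, -23/13, -38/45, -37/30)
Ac = (0, 0, 92/117, 7351/2925)
Σ b_i: 2370314277/1075950488·1 + 129529543/537975244·1 + (-102809925/46780456)·1 + 4408725/5847557·1 = 1 ✓
b·c: 129529543/537975244·(-23/13) + (-102809925/46780456)·(-38/45) + 4408725/5847557·(-37/30) = 1/2 ✓
b·c²: 129529543/537975244·529/169 + (-102809925/46780456)·1444/2025 + 4408725/5847557·1369/900 = 1/3 ✓
b·Ac: (-102809925/46780456)·92/117 + 4408725/5847557·7351/2925 = 1/6 ✓
b·c³: 129529543/537975244·(-12167/2197) + (-102809925/46780456)·(-54872/91125) + 4408725/5847557·(-50653/27000) = -23389316435/16419940056 ≠ 1/4 ⇒ order 3.
b·(c∘Ac): (-102809925/46780456)·(-3496/5265) + 4408725/5847557·(-271987/87750) = -6004225771/6841641690 ≠ 1/8
b·Ac²: (-102809925/46780456)·(-2116/1521) + 4408725/5847557·(-5871134/1711125) = 9657770387/20524925070 ≠ 1/12
b·A²c: 4408725/5847557·(-46/45) = -13520090/17542671 ≠ 1/24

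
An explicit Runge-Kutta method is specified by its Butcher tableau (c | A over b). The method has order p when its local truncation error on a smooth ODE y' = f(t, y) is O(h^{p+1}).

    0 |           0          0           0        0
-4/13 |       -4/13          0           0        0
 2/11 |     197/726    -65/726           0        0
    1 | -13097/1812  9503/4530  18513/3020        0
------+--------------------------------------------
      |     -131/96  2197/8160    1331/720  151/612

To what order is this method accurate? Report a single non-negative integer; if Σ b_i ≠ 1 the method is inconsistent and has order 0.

4

b = (-131/96, 2197/8160, 1331/720, 151/612)
c = (0, -4/13, 2/11, 1)
Ac = (0, 0, 10/363, 425/906)
Σ b_i: (-131/96)·1 + 2197/8160·1 + 1331/720·1 + 151/612·1 = 1 ✓
b·c: 2197/8160·(-4/13) + 1331/720·2/11 + 151/612·1 = 1/2 ✓
b·c²: 2197/8160·16/169 + 1331/720·4/121 + 151/612·1 = 1/3 ✓
b·Ac: 1331/720·10/363 + 151/612·425/906 = 1/6 ✓
b·c³: 2197/8160·(-64/2197) + 1331/720·8/1331 + 151/612·1 = 1/4 ✓
b·(c∘Ac): 1331/720·20/3993 + 151/612·425/906 = 1/8 ✓
b·Ac²: 1331/720·(-40/4719) + 151/612·2363/5889 = 1/12 ✓
b·A²c: 151/612·51/302 = 1/24 ✓; 4 stages ⇒ order 4.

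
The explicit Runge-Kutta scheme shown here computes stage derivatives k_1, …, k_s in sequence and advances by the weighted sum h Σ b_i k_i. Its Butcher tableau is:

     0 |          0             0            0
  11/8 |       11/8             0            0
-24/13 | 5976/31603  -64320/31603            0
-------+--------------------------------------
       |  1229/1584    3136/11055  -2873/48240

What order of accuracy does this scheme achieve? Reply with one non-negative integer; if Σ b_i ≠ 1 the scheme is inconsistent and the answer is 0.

3

b = (1229/1584, 3136/11055, -2873/48240)
c = (0, 11/8, -24/13)
Ac = (0, 0, -8040/2873)
Σ b_i: 1229/1584·1 + 3136/11055·1 + (-2873/48240)·1 = 1 ✓
b·c: 3136/11055·11/8 + (-2873/48240)·(-24/13) = 1/2 ✓
b·c²: 3136/11055·121/64 + (-2873/48240)·576/169 = 1/3 ✓
b·Ac: (-2873/48240)·(-8040/2873) = 1/6 ✓; 3 stages ⇒ order 3.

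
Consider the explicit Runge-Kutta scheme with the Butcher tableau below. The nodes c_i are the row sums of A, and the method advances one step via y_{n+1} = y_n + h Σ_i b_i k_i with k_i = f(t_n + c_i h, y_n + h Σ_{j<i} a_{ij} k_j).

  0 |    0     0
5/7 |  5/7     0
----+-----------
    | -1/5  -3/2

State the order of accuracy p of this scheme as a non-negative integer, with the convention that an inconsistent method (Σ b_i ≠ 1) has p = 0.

0

b = (-1/5, -3/2)
c = (0, 5/7)
Σ b_i: (-1/5)·1 + (-3/2)·1 = -17/10 ≠ 1 ⇒ order 0.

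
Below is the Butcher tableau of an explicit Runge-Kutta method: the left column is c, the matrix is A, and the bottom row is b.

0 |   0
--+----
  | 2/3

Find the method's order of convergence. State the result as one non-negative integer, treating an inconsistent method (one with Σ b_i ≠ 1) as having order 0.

b = (2/3)
c = (0)
Σ b_i: 2/3·1 = 2/3 ≠ 1 ⇒ order 0.

0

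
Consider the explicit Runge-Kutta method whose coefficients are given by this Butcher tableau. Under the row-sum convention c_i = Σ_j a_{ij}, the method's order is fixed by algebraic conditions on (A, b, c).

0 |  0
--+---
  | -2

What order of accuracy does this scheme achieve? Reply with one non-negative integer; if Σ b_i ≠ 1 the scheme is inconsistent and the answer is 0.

b = (-2)
c = (0)
Σ b_i: (-2)·1 = -2 ≠ 1 ⇒ order 0.

0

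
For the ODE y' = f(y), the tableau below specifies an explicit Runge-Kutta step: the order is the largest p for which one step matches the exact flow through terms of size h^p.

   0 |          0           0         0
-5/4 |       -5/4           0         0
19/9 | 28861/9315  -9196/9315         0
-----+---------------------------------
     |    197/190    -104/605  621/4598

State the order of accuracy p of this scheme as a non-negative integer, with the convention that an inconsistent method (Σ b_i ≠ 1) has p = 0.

3

b = (197/190, -104/605, 621/4598)
c = (0, -5/4, 19/9)
Ac = (0, 0, 2299/1863)
Σ b_i: 197/190·1 + (-104/605)·1 + 621/4598·1 = 1 ✓
b·c: (-104/605)·(-5/4) + 621/4598·19/9 = 1/2 ✓
b·c²: (-104/605)·25/16 + 621/4598·361/81 = 1/3 ✓
b·Ac: 621/4598·2299/1863 = 1/6 ✓; 3 stages ⇒ order 3.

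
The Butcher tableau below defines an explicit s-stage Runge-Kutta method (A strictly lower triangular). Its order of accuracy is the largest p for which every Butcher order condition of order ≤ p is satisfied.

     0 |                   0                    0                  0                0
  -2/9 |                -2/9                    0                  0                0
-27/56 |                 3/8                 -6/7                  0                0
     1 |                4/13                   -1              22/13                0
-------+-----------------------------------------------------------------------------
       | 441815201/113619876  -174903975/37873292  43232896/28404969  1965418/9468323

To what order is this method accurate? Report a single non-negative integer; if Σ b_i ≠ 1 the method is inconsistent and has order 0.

b = (441815201/113619876, -174903975/37873292, 43232896/28404969, 1965418/9468323)
c = (0, -2/9, -27/56, 1)
Ac = (0, 0, 4/21, -1945/3276)
Σ b_i: 441815201/113619876·1 + (-174903975/37873292)·1 + 43232896/28404969·1 + 1965418/9468323·1 = 1 ✓
b·c: (-174903975/37873292)·(-2/9) + 43232896/28404969·(-27/56) + 1965418/9468323·1 = 1/2 ✓
b·c²: (-174903975/37873292)·4/81 + 43232896/28404969·729/3136 + 1965418/9468323·1 = 1/3 ✓
b·Ac: 43232896/28404969·4/21 + 1965418/9468323·(-1945/3276) = 1/6 ✓
b·c³: (-174903975/37873292)·(-8/729) + 43232896/28404969·(-19683/175616) + 1965418/9468323·1 = 627545537/7158052188 ≠ 1/4 ⇒ order 3.
b·(c∘Ac): 43232896/28404969·(-9/98) + 1965418/9468323·(-1945/3276) = -44826263/170429814 ≠ 1/8
b·Ac²: 43232896/28404969·(-8/189) + 1965418/9468323·568003/1651104 = 200017903/28632208752 ≠ 1/12
b·A²c: 1965418/9468323·88/273 = 1900624/28404969 ≠ 1/24

3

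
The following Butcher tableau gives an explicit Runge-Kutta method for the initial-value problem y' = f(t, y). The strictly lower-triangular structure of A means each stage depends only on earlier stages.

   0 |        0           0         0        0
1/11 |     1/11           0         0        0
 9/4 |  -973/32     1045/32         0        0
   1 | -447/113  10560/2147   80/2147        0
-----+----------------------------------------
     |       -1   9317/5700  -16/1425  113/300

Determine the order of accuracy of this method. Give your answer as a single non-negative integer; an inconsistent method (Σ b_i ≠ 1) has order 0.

b = (-1, 9317/5700, -16/1425, 113/300)
c = (0, 1/11, 9/4, 1)
Ac = (0, 0, 95/32, 60/113)
Σ b_i: (-1)·1 + 9317/5700·1 + (-16/1425)·1 + 113/300·1 = 1 ✓
b·c: 9317/5700·1/11 + (-16/1425)·9/4 + 113/300·1 = 1/2 ✓
b·c²: 9317/5700·1/121 + (-16/1425)·81/16 + 113/300·1 = 1/3 ✓
b·Ac: (-16/1425)·95/32 + 113/300·60/113 = 1/6 ✓
b·c³: 9317/5700·1/1331 + (-16/1425)·729/64 + 113/300·1 = 1/4 ✓
b·(c∘Ac): (-16/1425)·855/128 + 113/300·60/113 = 1/8 ✓
b·Ac²: (-16/1425)·95/352 + 113/300·285/1243 = 1/12 ✓
b·A²c: 113/300·25/226 = 1/24 ✓; 4 stages ⇒ order 4.

4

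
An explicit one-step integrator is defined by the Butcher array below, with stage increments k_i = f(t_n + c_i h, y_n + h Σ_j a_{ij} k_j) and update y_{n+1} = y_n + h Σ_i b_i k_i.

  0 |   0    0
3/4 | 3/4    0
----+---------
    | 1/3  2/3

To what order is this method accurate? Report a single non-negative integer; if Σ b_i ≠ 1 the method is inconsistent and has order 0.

2

b = (1/3, 2/3)
c = (0, 3/4)
Σ b_i: 1/3·1 + 2/3·1 = 1 ✓
b·c: 2/3·3/4 = 1/2 ✓; 2 stages ⇒ order 2.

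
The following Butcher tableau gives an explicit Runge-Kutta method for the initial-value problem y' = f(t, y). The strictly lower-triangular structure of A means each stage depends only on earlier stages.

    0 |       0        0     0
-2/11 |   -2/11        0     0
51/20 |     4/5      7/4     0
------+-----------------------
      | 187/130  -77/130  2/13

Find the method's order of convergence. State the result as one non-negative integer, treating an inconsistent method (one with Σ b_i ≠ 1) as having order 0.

b = (187/130, -77/130, 2/13)
c = (0, -2/11, 51/20)
Ac = (0, 0, -7/22)
Σ b_i: 187/130·1 + (-77/130)·1 + 2/13·1 = 1 ✓
b·c: (-77/130)·(-2/11) + 2/13·51/20 = 1/2 ✓
b·c²: (-77/130)·4/121 + 2/13·2601/400 = 28051/28600 ≠ 1/3 ⇒ order 2.
b·Ac: 2/13·(-7/22) = -7/143 ≠ 1/6

2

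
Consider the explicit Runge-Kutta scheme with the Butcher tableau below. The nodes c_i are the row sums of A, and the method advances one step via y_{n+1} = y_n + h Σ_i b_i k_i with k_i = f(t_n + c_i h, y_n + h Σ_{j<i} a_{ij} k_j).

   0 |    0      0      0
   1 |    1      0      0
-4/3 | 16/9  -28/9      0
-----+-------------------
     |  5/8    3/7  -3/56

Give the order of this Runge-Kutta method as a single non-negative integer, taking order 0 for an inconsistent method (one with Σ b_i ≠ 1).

b = (5/8, 3/7, -3/56)
c = (0, 1, -4/3)
Ac = (0, 0, -28/9)
Σ b_i: 5/8·1 + 3/7·1 + (-3/56)·1 = 1 ✓
b·c: 3/7·1 + (-3/56)·(-4/3) = 1/2 ✓
b·c²: 3/7·1 + (-3/56)·16/9 = 1/3 ✓
b·Ac: (-3/56)·(-28/9) = 1/6 ✓; 3 stages ⇒ order 3.

3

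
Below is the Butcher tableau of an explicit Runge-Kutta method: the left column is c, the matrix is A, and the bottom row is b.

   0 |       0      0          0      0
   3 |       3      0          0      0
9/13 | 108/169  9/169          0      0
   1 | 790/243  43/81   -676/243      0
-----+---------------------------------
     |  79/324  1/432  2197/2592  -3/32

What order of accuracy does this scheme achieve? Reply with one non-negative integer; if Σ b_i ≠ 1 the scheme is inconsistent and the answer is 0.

4

b = (79/324, 1/432, 2197/2592, -3/32)
c = (0, 3, 9/13, 1)
Ac = (0, 0, 27/169, -1/3)
Σ b_i: 79/324·1 + 1/432·1 + 2197/2592·1 + (-3/32)·1 = 1 ✓
b·c: 1/432·3 + 2197/2592·9/13 + (-3/32)·1 = 1/2 ✓
b·c²: 1/432·9 + 2197/2592·81/169 + (-3/32)·1 = 1/3 ✓
b·Ac: 2197/2592·27/169 + (-3/32)·(-1/3) = 1/6 ✓
b·c³: 1/432·27 + 2197/2592·729/2197 + (-3/32)·1 = 1/4 ✓
b·(c∘Ac): 2197/2592·243/2197 + (-3/32)·(-1/3) = 1/8 ✓
b·Ac²: 2197/2592·81/169 + (-3/32)·31/9 = 1/12 ✓
b·A²c: (-3/32)·(-4/9) = 1/24 ✓; 4 stages ⇒ order 4.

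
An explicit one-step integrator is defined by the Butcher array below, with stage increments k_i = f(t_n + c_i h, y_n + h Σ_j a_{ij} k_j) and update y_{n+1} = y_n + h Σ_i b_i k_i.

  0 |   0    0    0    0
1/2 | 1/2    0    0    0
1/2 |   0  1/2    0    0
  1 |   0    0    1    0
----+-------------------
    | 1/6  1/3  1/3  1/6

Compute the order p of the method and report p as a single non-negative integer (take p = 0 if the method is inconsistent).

4

b = (1/6, 1/3, 1/3, 1/6)
c = (0, 1/2, 1/2, 1)
Ac = (0, 0, 1/4, 1/2)
Σ b_i: 1/6·1 + 1/3·1 + 1/3·1 + 1/6·1 = 1 ✓
b·c: 1/3·1/2 + 1/3·1/2 + 1/6·1 = 1/2 ✓
b·c²: 1/3·1/4 + 1/3·1/4 + 1/6·1 = 1/3 ✓
b·Ac: 1/3·1/4 + 1/6·1/2 = 1/6 ✓
b·c³: 1/3·1/8 + 1/3·1/8 + 1/6·1 = 1/4 ✓
b·(c∘Ac): 1/3·1/8 + 1/6·1/2 = 1/8 ✓
b·Ac²: 1/3·1/8 + 1/6·1/4 = 1/12 ✓
b·A²c: 1/6·1/4 = 1/24 ✓; 4 stages ⇒ order 4.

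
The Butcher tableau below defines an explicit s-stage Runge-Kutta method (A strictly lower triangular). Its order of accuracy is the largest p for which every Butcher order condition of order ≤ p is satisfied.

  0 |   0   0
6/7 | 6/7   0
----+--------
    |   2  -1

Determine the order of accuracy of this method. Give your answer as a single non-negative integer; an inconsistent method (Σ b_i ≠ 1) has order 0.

1

b = (2, -1)
c = (0, 6/7)
Σ b_i: 2·1 + (-1)·1 = 1 ✓
b·c: (-1)·6/7 = -6/7 ≠ 1/2 ⇒ order 1.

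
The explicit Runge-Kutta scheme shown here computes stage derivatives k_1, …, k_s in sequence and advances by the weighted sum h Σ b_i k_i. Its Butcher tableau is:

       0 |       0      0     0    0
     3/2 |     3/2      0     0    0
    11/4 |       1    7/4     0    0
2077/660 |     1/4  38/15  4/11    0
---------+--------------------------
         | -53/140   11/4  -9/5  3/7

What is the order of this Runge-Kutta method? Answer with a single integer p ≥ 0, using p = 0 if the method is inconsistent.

1

b = (-53/140, 11/4, -9/5, 3/7)
c = (0, 3/2, 11/4, 2077/660)
Ac = (0, 0, 21/8, 24/5)
Σ b_i: (-53/140)·1 + 11/4·1 + (-9/5)·1 + 3/7·1 = 1 ✓
b·c: 11/4·3/2 + (-9/5)·11/4 + 3/7·2077/660 = 1613/3080 ≠ 1/2 ⇒ order 1.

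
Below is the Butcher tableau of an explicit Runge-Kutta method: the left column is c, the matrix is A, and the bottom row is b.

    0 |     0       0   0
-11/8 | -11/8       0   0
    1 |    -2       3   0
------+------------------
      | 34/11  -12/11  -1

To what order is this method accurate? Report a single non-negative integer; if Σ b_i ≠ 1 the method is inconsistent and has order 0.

2

b = (34/11, -12/11, -1)
c = (0, -11/8, 1)
Ac = (0, 0, -33/8)
Σ b_i: 34/11·1 + (-12/11)·1 + (-1)·1 = 1 ✓
b·c: (-12/11)·(-11/8) + (-1)·1 = 1/2 ✓
b·c²: (-12/11)·121/64 + (-1)·1 = -49/16 ≠ 1/3 ⇒ order 2.
b·Ac: (-1)·(-33/8) = 33/8 ≠ 1/6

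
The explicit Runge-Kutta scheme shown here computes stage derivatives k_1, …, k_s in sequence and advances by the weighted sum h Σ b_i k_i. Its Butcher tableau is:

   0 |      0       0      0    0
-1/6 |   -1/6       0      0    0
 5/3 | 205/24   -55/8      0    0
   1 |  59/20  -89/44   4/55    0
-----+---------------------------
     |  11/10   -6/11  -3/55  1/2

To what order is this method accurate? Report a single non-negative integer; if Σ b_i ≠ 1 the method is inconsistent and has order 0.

b = (11/10, -6/11, -3/55, 1/2)
c = (0, -1/6, 5/3, 1)
Ac = (0, 0, 55/48, 11/24)
Σ b_i: 11/10·1 + (-6/11)·1 + (-3/55)·1 + 1/2·1 = 1 ✓
b·c: (-6/11)·(-1/6) + (-3/55)·5/3 + 1/2·1 = 1/2 ✓
b·c²: (-6/11)·1/36 + (-3/55)·25/9 + 1/2·1 = 1/3 ✓
b·Ac: (-3/55)·55/48 + 1/2·11/24 = 1/6 ✓
b·c³: (-6/11)·(-1/216) + (-3/55)·125/27 + 1/2·1 = 1/4 ✓
b·(c∘Ac): (-3/55)·275/144 + 1/2·11/24 = 1/8 ✓
b·Ac²: (-3/55)·(-55/288) + 1/2·7/48 = 1/12 ✓
b·A²c: 1/2·1/12 = 1/24 ✓; 4 stages ⇒ order 4.

4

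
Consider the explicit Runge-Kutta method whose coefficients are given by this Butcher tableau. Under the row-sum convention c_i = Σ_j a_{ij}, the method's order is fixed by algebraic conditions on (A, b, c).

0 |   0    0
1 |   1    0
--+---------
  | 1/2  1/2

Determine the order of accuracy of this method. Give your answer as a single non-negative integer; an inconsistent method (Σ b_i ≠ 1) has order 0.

b = (1/2, 1/2)
c = (0, 1)
Σ b_i: 1/2·1 + 1/2·1 = 1 ✓
b·c: 1/2·1 = 1/2 ✓; 2 stages ⇒ order 2.

2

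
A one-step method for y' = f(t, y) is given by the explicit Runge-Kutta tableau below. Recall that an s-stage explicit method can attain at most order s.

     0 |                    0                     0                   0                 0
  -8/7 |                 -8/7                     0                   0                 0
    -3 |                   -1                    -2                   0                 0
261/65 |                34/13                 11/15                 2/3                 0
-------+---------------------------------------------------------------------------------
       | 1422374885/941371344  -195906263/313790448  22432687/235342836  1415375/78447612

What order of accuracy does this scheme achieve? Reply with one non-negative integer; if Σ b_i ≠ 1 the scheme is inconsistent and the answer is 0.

3

b = (1422374885/941371344, -195906263/313790448, 22432687/235342836, 1415375/78447612)
c = (0, -8/7, -3, 261/65)
Ac = (0, 0, 16/7, -298/105)
Σ b_i: 1422374885/941371344·1 + (-195906263/313790448)·1 + 22432687/235342836·1 + 1415375/78447612·1 = 1 ✓
b·c: (-195906263/313790448)·(-8/7) + 22432687/235342836·(-3) + 1415375/78447612·261/65 = 1/2 ✓
b·c²: (-195906263/313790448)·64/49 + 22432687/235342836·9 + 1415375/78447612·68121/4225 = 1/3 ✓
b·Ac: 22432687/235342836·16/7 + 1415375/78447612·(-298/105) = 1/6 ✓
b·c³: (-195906263/313790448)·(-512/343) + 22432687/235342836·(-27) + 1415375/78447612·17779581/274625 = -845232599/1784683173 ≠ 1/4 ⇒ order 3.
b·(c∘Ac): 22432687/235342836·(-48/7) + 1415375/78447612·(-25926/2275) = -235915361/274566642 ≠ 1/8
b·Ac²: 22432687/235342836·(-128/49) + 1415375/78447612·5114/735 = -11299511/91522214 ≠ 1/12
b·A²c: 1415375/78447612·32/21 = 11323000/411849963 ≠ 1/24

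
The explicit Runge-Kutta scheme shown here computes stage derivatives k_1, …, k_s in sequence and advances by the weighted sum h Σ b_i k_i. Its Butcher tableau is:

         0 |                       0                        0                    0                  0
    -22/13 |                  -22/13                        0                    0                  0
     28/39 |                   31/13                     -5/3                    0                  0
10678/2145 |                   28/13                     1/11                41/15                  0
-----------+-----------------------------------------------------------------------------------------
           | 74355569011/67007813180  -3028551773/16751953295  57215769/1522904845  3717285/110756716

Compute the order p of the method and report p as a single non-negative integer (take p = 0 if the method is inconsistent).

b = (74355569011/67007813180, -3028551773/16751953295, 57215769/1522904845, 3717285/110756716)
c = (0, -22/13, 28/39, 10678/2145)
Ac = (0, 0, 110/39, 1058/585)
Σ b_i: 74355569011/67007813180·1 + (-3028551773/16751953295)·1 + 57215769/1522904845·1 + 3717285/110756716·1 = 1 ✓
b·c: (-3028551773/16751953295)·(-22/13) + 57215769/1522904845·28/39 + 3717285/110756716·10678/2145 = 1/2 ✓
b·c²: (-3028551773/16751953295)·484/169 + 57215769/1522904845·784/1521 + 3717285/110756716·114019684/4601025 = 1/3 ✓
b·Ac: 57215769/1522904845·110/39 + 3717285/110756716·1058/585 = 1/6 ✓
b·c³: (-3028551773/16751953295)·(-10648/2197) + 57215769/1522904845·21952/59319 + 3717285/110756716·1217502185752/9869198625 = 91554551980282/18199800686925 ≠ 1/4 ⇒ order 3.
b·(c∘Ac): 57215769/1522904845·3080/1521 + 3717285/110756716·11297324/1254825 = 6126905263/16198169715 ≠ 1/8
b·Ac²: 57215769/1522904845·(-2420/507) + 3717285/110756716·38084/22815 = -57065899/462804849 ≠ 1/12
b·A²c: 3717285/110756716·902/117 = 42987065/166135074 ≠ 1/24

3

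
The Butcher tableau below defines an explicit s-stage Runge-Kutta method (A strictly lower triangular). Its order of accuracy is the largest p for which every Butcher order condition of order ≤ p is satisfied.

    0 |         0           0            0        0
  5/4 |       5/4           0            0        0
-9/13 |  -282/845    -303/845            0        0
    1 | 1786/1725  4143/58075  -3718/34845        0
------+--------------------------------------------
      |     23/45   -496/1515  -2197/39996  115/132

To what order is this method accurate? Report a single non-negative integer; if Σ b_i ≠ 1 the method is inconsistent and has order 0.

b = (23/45, -496/1515, -2197/39996, 115/132)
c = (0, 5/4, -9/13, 1)
Ac = (0, 0, -303/676, 15/92)
Σ b_i: 23/45·1 + (-496/1515)·1 + (-2197/39996)·1 + 115/132·1 = 1 ✓
b·c: (-496/1515)·5/4 + (-2197/39996)·(-9/13) + 115/132·1 = 1/2 ✓
b·c²: (-496/1515)·25/16 + (-2197/39996)·81/169 + 115/132·1 = 1/3 ✓
b·Ac: (-2197/39996)·(-303/676) + 115/132·15/92 = 1/6 ✓
b·c³: (-496/1515)·125/64 + (-2197/39996)·(-729/2197) + 115/132·1 = 1/4 ✓
b·(c∘Ac): (-2197/39996)·2727/8788 + 115/132·15/92 = 1/8 ✓
b·Ac²: (-2197/39996)·(-1515/2704) + 115/132·111/1840 = 1/12 ✓
b·A²c: 115/132·11/230 = 1/24 ✓; 4 stages ⇒ order 4.

4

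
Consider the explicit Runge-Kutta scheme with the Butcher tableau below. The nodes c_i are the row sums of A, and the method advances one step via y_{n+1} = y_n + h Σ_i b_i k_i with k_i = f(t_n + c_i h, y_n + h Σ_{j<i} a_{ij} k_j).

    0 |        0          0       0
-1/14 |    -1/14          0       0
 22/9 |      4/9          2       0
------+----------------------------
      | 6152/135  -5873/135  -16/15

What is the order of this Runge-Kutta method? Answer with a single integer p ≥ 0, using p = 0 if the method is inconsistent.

2

b = (6152/135, -5873/135, -16/15)
c = (0, -1/14, 22/9)
Ac = (0, 0, -1/7)
Σ b_i: 6152/135·1 + (-5873/135)·1 + (-16/15)·1 = 1 ✓
b·c: (-5873/135)·(-1/14) + (-16/15)·22/9 = 1/2 ✓
b·c²: (-5873/135)·1/196 + (-16/15)·484/81 = -224383/34020 ≠ 1/3 ⇒ order 2.
b·Ac: (-16/15)·(-1/7) = 16/105 ≠ 1/6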